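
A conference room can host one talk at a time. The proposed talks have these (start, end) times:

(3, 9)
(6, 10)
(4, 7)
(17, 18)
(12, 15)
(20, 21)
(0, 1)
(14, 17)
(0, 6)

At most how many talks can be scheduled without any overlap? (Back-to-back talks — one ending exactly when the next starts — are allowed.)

5

Sort by end time and greedily take each interval whose start is ≥ the last chosen end.
Sorted by end: (0,1)  (0,6)  (4,7)  (3,9)  (6,10)  (12,15)  (14,17)  (17,18)  (20,21)
take (0,1); skip (0,6); take (4,7); skip (3,9); skip (6,10); take (12,15); take (17,18); take (20,21).
Selected 5 talks.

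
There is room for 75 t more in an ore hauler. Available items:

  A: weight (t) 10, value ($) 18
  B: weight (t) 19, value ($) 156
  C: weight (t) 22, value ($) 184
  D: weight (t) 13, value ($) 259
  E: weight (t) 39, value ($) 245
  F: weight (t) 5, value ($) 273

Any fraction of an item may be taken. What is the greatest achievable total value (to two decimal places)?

972.51

Order: F (273/5=54.60) > D (259/13=19.92) > C (184/22=8.36) > B (156/19=8.21) > E (245/39=6.28) > A (18/10=1.80)
Fill: take F (5 @ 273) → take D (13 @ 259) → take C (22 @ 184) → take B (19 @ 156) → take 16/39 of E → 100.51; 75/75 used.
Total value = 972.51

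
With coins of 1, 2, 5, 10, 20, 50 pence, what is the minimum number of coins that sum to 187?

Use the largest denomination that fits, subtract, and repeat.
187 − 3×50→37 − 1×20→17 − 1×10→7 − 1×5→2 − 1×2→0
Total coins = 3 + 1 + 1 + 1 + 1 = 7

7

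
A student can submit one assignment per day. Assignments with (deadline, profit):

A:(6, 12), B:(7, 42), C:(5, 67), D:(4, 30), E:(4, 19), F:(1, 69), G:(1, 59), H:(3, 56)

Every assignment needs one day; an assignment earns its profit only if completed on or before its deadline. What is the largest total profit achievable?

By profit: F(d1,69), C(d5,67), G(d1,59), H(d3,56), B(d7,42), D(d4,30), E(d4,19), A(d6,12)
F→slot 1; C→slot 5; G skipped; H→slot 3; B→slot 7; D→slot 4; E→slot 2; A→slot 6.
Profit = 69 + 19 + 56 + 30 + 67 + 12 + 42 = 295

295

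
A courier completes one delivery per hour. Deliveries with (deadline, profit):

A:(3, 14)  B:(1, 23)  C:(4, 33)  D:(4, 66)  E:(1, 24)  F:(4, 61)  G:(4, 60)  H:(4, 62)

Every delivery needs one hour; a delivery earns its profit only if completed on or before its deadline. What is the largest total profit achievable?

Take jobs in profit order; each goes to the latest open slot no later than its deadline.
By profit: D(d4,66), H(d4,62), F(d4,61), G(d4,60), C(d4,33), E(d1,24), B(d1,23), A(d3,14)
D→slot 4; H→slot 3; F→slot 2; G→slot 1; C skipped; E skipped; B skipped; A skipped.
Profit = 60 + 61 + 62 + 66 = 249

249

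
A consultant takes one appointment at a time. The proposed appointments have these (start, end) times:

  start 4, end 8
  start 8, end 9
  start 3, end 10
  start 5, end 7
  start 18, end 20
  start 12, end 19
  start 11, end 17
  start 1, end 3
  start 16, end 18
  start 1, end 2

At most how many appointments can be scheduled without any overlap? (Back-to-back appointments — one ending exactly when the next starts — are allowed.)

Sorted by end: (1,2)  (1,3)  (5,7)  (4,8)  (8,9)  (3,10)  (11,17)  (16,18)  (12,19)  (18,20)
take (1,2); take (5,7); take (8,9); take (11,17); take (18,20).
Selected 5 appointments.

5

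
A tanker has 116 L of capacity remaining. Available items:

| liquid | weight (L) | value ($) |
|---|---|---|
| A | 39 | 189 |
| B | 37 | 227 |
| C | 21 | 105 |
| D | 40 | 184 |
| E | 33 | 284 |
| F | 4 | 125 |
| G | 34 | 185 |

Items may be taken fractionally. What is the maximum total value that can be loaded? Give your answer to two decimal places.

Greedy by value/weight ratio, highest first.
Ratios (sorted): F 31.25, E 8.61, B 6.14, G 5.44, C 5.00, A 4.85, D 4.60
take F (4 @ 125); take E (33 @ 284); take B (37 @ 227); take G (34 @ 185); take 8/21 of C → 40.00. Capacity used 116/116.
Total value = 861.00

861.00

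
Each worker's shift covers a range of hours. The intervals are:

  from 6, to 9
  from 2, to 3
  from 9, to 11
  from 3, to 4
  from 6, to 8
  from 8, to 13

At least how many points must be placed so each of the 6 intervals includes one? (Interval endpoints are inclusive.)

3

Sorted: [2,3] [3,4] [6,8] [6,9] [9,11] [8,13]
{[2,3],[3,4]} hit by 3; {[6,8],[6,9]} hit by 8; {[9,11],[8,13]} hit by 11.
Points: 3, 8, 11 (3 total).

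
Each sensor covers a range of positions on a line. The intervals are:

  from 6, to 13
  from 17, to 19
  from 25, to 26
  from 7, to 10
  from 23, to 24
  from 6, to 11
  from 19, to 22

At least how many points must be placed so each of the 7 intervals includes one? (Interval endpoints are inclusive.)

Process intervals by earliest right end; each time one isn't hit yet, stab at its right endpoint.
Sorted: [7,10] [6,11] [6,13] [17,19] [19,22] [23,24] [25,26]
{[7,10],[6,11],[6,13]} hit by 10; {[17,19],[19,22]} hit by 19; {[23,24]} hit by 24; {[25,26]} hit by 26.
Points: 10, 19, 24, 26 (4 total).

4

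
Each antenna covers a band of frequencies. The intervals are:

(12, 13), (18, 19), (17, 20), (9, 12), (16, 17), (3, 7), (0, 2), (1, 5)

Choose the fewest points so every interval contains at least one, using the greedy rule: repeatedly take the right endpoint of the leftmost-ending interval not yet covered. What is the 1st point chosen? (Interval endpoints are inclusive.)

2

By right end: [0,2]  [1,5]  [3,7]  [9,12]  [12,13]  [16,17]  [18,19]  [17,20]
[0,2] uncovered → point at 2; [3,7] uncovered → point at 7; [9,12] uncovered → point at 12; [16,17] uncovered → point at 17; [18,19] uncovered → point at 19.
Points: 2, 7, 12, 17, 19 (5 total).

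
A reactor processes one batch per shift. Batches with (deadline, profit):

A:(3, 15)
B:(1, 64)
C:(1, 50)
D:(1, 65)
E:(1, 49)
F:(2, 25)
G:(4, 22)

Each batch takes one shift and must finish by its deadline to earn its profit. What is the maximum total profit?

Take jobs in profit order; each goes to the latest open slot no later than its deadline.
By profit: D(d1,65), B(d1,64), C(d1,50), E(d1,49), F(d2,25), G(d4,22), A(d3,15)
D→slot 1; B skipped; C skipped; E skipped; F→slot 2; G→slot 4; A→slot 3.
Profit = 65 + 25 + 15 + 22 = 127

127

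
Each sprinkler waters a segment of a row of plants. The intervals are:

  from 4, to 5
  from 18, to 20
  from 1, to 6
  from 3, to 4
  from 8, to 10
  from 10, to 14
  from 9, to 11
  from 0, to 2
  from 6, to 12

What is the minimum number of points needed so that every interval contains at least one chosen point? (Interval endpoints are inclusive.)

By right end: [0,2]  [3,4]  [4,5]  [1,6]  [8,10]  [9,11]  [6,12]  [10,14]  [18,20]
[0,2] uncovered → point at 2; [3,4] uncovered → point at 4; [8,10] uncovered → point at 10; [18,20] uncovered → point at 20.
Points: 2, 4, 10, 20 (4 total).

4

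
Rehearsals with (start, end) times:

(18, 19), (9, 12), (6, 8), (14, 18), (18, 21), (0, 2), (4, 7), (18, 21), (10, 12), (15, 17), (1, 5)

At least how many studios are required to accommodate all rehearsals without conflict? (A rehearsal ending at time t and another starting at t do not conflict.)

3

The answer is the maximum number of intervals overlapping at any instant.
Events (time:±→running): 0:+→1 1:+→2 2:-→1 4:+→2 5:-→1 6:+→2 7:-→1 8:-→0 9:+→1 10:+→2 12:-→1 12:-→0 14:+→1 15:+→2 17:-→1 18:-→0 18:+→1 18:+→2 18:+→3 … peak 3.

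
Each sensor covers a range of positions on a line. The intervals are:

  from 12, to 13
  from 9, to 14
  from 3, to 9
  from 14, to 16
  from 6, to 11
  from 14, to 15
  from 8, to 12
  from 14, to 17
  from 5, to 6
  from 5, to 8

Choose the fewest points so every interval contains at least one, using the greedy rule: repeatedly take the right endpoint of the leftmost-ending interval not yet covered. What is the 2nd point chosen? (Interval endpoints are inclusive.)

Sort by right endpoint; whenever an interval is uncovered, place a point at its right end.
Sorted: [5,6] [5,8] [3,9] [6,11] [8,12] [12,13] [9,14] [14,15] [14,16] [14,17]
{[5,6],[5,8],[3,9],[6,11]} hit by 6; {[8,12],[12,13],[9,14]} hit by 12; {[14,15],[14,16],[14,17]} hit by 15.
Points: 6, 12, 15 (3 total).

12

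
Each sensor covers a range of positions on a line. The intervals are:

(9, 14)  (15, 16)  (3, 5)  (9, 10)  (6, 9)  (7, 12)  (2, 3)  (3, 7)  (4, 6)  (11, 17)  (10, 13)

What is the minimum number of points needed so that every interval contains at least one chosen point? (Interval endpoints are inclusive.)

Process intervals by earliest right end; each time one isn't hit yet, stab at its right endpoint.
By right end: [2,3]  [3,5]  [4,6]  [3,7]  [6,9]  [9,10]  [7,12]  [10,13]  [9,14]  [15,16]  [11,17]
[2,3] uncovered → point at 3; [4,6] uncovered → point at 6; [9,10] uncovered → point at 10; [15,16] uncovered → point at 16.
Points: 3, 6, 10, 16 (4 total).

4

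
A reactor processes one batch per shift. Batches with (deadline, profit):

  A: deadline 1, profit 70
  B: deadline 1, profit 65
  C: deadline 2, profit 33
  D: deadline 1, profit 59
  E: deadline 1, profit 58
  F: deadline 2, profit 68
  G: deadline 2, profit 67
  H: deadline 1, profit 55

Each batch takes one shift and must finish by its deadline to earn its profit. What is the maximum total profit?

Profit order: A=70 F=68 G=67 B=65 D=59 E=58 H=55 C=33
Assign: A→slot 1, F→slot 2, G skipped, B skipped, D skipped, E skipped, H skipped, C skipped.
Slots: [1:A] [2:F]
Profit = 70 + 68 = 138

138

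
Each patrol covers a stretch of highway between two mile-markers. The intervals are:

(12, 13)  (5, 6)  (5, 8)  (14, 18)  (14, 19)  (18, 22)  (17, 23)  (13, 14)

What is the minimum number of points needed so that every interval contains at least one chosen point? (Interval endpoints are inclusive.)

3

Sort by right endpoint; whenever an interval is uncovered, place a point at its right end.
By right end: [5,6]  [5,8]  [12,13]  [13,14]  [14,18]  [14,19]  [18,22]  [17,23]
[5,6] uncovered → point at 6; [12,13] uncovered → point at 13; [14,18] uncovered → point at 18.
Points: 6, 13, 18 (3 total).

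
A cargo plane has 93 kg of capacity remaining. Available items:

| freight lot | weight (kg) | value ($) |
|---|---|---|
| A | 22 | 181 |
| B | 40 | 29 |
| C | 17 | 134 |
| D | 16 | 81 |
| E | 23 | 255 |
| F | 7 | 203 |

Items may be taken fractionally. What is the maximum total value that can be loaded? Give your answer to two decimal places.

859.80

Greedy by value/weight ratio, highest first.
Ratios (sorted): F 29.00, E 11.09, A 8.23, C 7.88, D 5.06, B 0.72
take F (7 @ 203); take E (23 @ 255); take A (22 @ 181); take C (17 @ 134); take D (16 @ 81); take 8/40 of B → 5.80. Capacity used 93/93.
Total value = 859.80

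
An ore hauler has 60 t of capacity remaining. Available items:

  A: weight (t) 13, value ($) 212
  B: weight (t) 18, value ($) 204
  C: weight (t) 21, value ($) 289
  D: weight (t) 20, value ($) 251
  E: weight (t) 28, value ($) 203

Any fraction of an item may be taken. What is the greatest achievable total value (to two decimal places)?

Sort by value per unit weight and fill in that order.
Order: A (212/13=16.31) > C (289/21=13.76) > D (251/20=12.55) > B (204/18=11.33) > E (203/28=7.25)
Fill: take A (13 @ 212) → take C (21 @ 289) → take D (20 @ 251) → take 6/18 of B → 68.00; 60/60 used.
Total value = 820.00

820.00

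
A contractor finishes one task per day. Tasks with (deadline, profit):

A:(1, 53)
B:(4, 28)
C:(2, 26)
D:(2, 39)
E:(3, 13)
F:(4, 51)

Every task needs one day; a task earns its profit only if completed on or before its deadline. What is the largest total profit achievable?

171

Take jobs in profit order; each goes to the latest open slot no later than its deadline.
By profit: A(d1,53), F(d4,51), D(d2,39), B(d4,28), C(d2,26), E(d3,13)
A→slot 1; F→slot 4; D→slot 2; B→slot 3; C skipped; E skipped.
Profit = 53 + 39 + 28 + 51 = 171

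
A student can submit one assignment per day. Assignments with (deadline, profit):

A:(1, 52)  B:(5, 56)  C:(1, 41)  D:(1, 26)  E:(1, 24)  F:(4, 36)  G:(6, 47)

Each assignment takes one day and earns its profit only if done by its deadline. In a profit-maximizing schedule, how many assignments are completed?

4

Sort by profit descending; place each in the latest free slot ≤ its deadline.
Profit order: B=56 A=52 G=47 C=41 F=36 D=26 E=24
Assign: B→slot 5, A→slot 1, G→slot 6, C skipped, F→slot 4, D skipped, E skipped.
Slots: [1:A] [4:F] [5:B] [6:G]
4 of 7 scheduled.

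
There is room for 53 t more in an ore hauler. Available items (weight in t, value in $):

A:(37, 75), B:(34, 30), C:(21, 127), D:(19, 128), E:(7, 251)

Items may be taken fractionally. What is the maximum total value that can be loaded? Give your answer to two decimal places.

Greedy by value/weight ratio, highest first.
Order: E (251/7=35.86) > D (128/19=6.74) > C (127/21=6.05) > A (75/37=2.03) > B (30/34=0.88)
Fill: take E (7 @ 251) → take D (19 @ 128) → take C (21 @ 127) → take 6/37 of A → 12.16; 53/53 used.
Total value = 518.16

518.16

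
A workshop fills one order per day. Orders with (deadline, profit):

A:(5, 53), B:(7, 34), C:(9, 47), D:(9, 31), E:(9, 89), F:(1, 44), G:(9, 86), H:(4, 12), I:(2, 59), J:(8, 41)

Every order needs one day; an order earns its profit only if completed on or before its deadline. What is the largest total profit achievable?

484

By profit: E(d9,89), G(d9,86), I(d2,59), A(d5,53), C(d9,47), F(d1,44), J(d8,41), B(d7,34), D(d9,31), H(d4,12)
E→slot 9; G→slot 8; I→slot 2; A→slot 5; C→slot 7; F→slot 1; J→slot 6; B→slot 4; D→slot 3; H skipped.
Profit = 44 + 59 + 31 + 34 + 53 + 41 + 47 + 86 + 89 = 484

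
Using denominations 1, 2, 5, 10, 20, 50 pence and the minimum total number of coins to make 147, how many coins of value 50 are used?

2

Use the largest denomination that fits, subtract, and repeat.
147 = 2×50 + 2×20 + 1×5 + 1×2
Count of 50: 2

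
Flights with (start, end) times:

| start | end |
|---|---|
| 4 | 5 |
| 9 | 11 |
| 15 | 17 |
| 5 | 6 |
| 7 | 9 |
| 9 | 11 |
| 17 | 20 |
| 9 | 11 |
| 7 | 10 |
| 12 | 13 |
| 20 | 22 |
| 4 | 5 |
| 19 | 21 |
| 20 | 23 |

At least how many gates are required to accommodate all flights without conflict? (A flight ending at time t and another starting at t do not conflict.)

4

The answer is the maximum number of intervals overlapping at any instant.
Events (time:±→running): 4:+→1 4:+→2 5:-→1 5:-→0 5:+→1 6:-→0 7:+→1 7:+→2 9:-→1 9:+→2 9:+→3 9:+→4 … peak 4.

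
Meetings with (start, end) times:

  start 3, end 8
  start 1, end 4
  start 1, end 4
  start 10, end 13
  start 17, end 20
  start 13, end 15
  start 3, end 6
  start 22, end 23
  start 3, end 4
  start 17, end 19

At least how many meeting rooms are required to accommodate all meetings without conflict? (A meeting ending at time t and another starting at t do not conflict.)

5

Count concurrent intervals with a sweep; the peak is the room count.
starts: [1, 1, 3, 3, 3, 10, 13, 17, 17, 22]
ends:   [4, 4, 4, 6, 8, 13, 15, 19, 20, 23]
s1→1 s1→2 s3→3 s3→4 s3→5  — peak 5.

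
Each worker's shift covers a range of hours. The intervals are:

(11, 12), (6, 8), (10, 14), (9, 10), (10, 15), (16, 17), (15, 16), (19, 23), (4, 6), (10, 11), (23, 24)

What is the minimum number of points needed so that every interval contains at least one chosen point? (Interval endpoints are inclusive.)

Sorted: [4,6] [6,8] [9,10] [10,11] [11,12] [10,14] [10,15] [15,16] [16,17] [19,23] [23,24]
{[4,6],[6,8]} hit by 6; {[9,10],[10,11]} hit by 10; {[11,12],[10,14],[10,15]} hit by 12; {[15,16],[16,17]} hit by 16; {[19,23],[23,24]} hit by 23.
Points: 6, 10, 12, 16, 23 (5 total).

5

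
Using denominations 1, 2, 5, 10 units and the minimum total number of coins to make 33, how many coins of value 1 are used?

1

Use the largest denomination that fits, subtract, and repeat.
33 = 3×10 + 1×2 + 1×1
Count of 1: 1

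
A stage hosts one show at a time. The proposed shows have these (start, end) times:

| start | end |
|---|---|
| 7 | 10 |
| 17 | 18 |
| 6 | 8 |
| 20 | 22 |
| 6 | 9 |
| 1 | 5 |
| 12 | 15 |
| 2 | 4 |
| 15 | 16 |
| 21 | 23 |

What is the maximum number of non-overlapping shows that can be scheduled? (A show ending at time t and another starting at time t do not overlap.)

Sorted by end: (2,4)  (1,5)  (6,8)  (6,9)  (7,10)  (12,15)  (15,16)  (17,18)  (20,22)  (21,23)
take (2,4); skip (1,5); take (6,8); take (12,15); take (15,16); take (17,18); take (20,22); skip (21,23).
Selected 6 shows.

6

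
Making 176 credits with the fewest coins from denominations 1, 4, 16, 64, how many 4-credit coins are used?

0

176 − 2×64→48 − 3×16→0
Count of 4: 0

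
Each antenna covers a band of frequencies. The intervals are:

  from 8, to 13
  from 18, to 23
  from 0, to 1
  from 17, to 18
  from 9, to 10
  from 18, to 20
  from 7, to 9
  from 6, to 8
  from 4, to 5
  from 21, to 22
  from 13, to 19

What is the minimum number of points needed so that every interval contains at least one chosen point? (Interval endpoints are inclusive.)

Process intervals by earliest right end; each time one isn't hit yet, stab at its right endpoint.
Sorted: [0,1] [4,5] [6,8] [7,9] [9,10] [8,13] [17,18] [13,19] [18,20] [21,22] [18,23]
{[0,1]} hit by 1; {[4,5]} hit by 5; {[6,8],[7,9]} hit by 8; {[9,10],[8,13]} hit by 10; {[17,18],[13,19],[18,20]} hit by 18; {[21,22],[18,23]} hit by 22.
Points: 1, 5, 8, 10, 18, 22 (6 total).

6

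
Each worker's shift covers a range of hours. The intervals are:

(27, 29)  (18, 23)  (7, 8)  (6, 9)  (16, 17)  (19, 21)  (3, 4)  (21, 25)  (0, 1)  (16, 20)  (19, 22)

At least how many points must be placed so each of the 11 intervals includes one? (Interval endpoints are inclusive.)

Sorted: [0,1] [3,4] [7,8] [6,9] [16,17] [16,20] [19,21] [19,22] [18,23] [21,25] [27,29]
{[0,1]} hit by 1; {[3,4]} hit by 4; {[7,8],[6,9]} hit by 8; {[16,17],[16,20]} hit by 17; {[19,21],[19,22],[18,23],[21,25]} hit by 21; {[27,29]} hit by 29.
Points: 1, 4, 8, 17, 21, 29 (6 total).

6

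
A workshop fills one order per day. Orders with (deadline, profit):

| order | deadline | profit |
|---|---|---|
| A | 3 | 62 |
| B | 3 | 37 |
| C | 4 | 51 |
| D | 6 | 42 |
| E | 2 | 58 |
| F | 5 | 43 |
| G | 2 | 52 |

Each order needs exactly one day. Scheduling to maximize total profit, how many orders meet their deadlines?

Take jobs in profit order; each goes to the latest open slot no later than its deadline.
Profit order: A=62 E=58 G=52 C=51 F=43 D=42 B=37
Assign: A→slot 3, E→slot 2, G→slot 1, C→slot 4, F→slot 5, D→slot 6, B skipped.
Slots: [1:G] [2:E] [3:A] [4:C] [5:F] [6:D]
6 of 7 scheduled.

6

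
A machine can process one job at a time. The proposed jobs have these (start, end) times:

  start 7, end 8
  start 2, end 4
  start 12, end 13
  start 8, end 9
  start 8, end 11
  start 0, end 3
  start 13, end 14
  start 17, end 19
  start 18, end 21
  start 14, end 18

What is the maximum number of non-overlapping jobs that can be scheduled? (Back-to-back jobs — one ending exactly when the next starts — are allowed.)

7

Greedy by earliest finish: after sorting by end time, pick each interval compatible with the last pick.
Sorted by end: (0,3)  (2,4)  (7,8)  (8,9)  (8,11)  (12,13)  (13,14)  (14,18)  (17,19)  (18,21)
take (0,3); take (7,8); take (8,9); take (12,13); take (13,14); take (14,18); skip (17,19); take (18,21).
Selected 7 jobs.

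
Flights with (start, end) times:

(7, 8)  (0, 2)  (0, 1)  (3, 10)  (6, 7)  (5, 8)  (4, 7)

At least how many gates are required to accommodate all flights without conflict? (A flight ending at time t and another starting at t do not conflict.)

Events (time:±→running): 0:+→1 0:+→2 1:-→1 2:-→0 3:+→1 4:+→2 5:+→3 6:+→4 … peak 4.

4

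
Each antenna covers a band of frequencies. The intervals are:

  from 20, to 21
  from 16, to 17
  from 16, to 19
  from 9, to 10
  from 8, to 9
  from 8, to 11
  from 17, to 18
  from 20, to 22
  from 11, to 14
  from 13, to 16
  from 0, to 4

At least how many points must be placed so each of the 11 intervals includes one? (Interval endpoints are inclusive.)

Sort by right endpoint; whenever an interval is uncovered, place a point at its right end.
Sorted: [0,4] [8,9] [9,10] [8,11] [11,14] [13,16] [16,17] [17,18] [16,19] [20,21] [20,22]
{[0,4]} hit by 4; {[8,9],[9,10],[8,11]} hit by 9; {[11,14],[13,16]} hit by 14; {[16,17],[17,18],[16,19]} hit by 17; {[20,21],[20,22]} hit by 21.
Points: 4, 9, 14, 17, 21 (5 total).

5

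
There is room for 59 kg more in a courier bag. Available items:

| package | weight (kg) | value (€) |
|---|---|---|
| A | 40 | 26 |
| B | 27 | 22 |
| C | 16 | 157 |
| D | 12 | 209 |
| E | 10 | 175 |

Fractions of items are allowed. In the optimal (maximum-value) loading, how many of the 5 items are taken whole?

3

Ratios (sorted): E 17.50, D 17.42, C 9.81, B 0.81, A 0.65
take E (10 @ 175); take D (12 @ 209); take C (16 @ 157); take 21/27 of B → 17.11. Capacity used 59/59.
3 item(s) taken whole; one partial (take 21/27 of B).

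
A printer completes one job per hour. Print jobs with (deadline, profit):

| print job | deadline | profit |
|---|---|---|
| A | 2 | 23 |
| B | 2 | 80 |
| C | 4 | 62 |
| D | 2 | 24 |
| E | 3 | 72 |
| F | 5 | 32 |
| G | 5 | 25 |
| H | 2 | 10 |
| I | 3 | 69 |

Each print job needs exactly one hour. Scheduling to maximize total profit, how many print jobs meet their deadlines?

5

Sort by profit descending; place each in the latest free slot ≤ its deadline.
Profit order: B=80 E=72 I=69 C=62 F=32 G=25 D=24 A=23 H=10
Assign: B→slot 2, E→slot 3, I→slot 1, C→slot 4, F→slot 5, G skipped, D skipped, A skipped, H skipped.
Slots: [1:I] [2:B] [3:E] [4:C] [5:F]
5 of 9 scheduled.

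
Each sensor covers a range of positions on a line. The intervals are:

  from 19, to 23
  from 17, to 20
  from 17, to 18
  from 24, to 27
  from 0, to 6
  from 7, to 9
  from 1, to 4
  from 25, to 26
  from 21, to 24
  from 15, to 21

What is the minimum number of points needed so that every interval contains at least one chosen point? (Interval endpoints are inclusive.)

Sorted: [1,4] [0,6] [7,9] [17,18] [17,20] [15,21] [19,23] [21,24] [25,26] [24,27]
{[1,4],[0,6]} hit by 4; {[7,9]} hit by 9; {[17,18],[17,20],[15,21]} hit by 18; {[19,23],[21,24]} hit by 23; {[25,26],[24,27]} hit by 26.
Points: 4, 9, 18, 23, 26 (5 total).

5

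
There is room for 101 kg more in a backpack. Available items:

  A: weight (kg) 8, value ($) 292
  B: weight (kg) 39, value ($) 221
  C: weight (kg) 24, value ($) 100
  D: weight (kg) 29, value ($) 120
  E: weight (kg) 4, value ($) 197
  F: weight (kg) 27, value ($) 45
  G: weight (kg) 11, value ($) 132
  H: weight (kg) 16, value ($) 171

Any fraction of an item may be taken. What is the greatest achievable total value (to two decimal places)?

1108.83

Greedy by value/weight ratio, highest first.
Ratios (sorted): E 49.25, A 36.50, G 12.00, H 10.69, B 5.67, C 4.17, D 4.14, F 1.67
take E (4 @ 197); take A (8 @ 292); take G (11 @ 132); take H (16 @ 171); take B (39 @ 221); take 23/24 of C → 95.83. Capacity used 101/101.
Total value = 1108.83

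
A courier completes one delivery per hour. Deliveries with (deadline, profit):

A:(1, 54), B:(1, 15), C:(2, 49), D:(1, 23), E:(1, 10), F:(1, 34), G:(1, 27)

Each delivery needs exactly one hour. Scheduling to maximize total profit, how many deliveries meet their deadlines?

2

Sort by profit descending; place each in the latest free slot ≤ its deadline.
Profit order: A=54 C=49 F=34 G=27 D=23 B=15 E=10
Assign: A→slot 1, C→slot 2, F skipped, G skipped, D skipped, B skipped, E skipped.
Slots: [1:A] [2:C]
2 of 7 scheduled.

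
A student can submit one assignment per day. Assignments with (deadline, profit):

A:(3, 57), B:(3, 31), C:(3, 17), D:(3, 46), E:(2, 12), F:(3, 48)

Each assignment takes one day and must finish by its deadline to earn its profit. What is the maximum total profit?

Sort by profit descending; place each in the latest free slot ≤ its deadline.
Profit order: A=57 F=48 D=46 B=31 C=17 E=12
Assign: A→slot 3, F→slot 2, D→slot 1, B skipped, C skipped, E skipped.
Slots: [1:D] [2:F] [3:A]
Profit = 46 + 48 + 57 = 151

151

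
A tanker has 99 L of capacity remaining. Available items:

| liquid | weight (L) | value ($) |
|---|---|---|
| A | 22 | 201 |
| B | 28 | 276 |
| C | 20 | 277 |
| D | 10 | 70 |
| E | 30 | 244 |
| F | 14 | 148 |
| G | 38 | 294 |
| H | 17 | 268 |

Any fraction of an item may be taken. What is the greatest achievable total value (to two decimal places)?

1151.73

Greedy by value/weight ratio, highest first.
Order: H (268/17=15.76) > C (277/20=13.85) > F (148/14=10.57) > B (276/28=9.86) > A (201/22=9.14) > E (244/30=8.13) > G (294/38=7.74) > D (70/10=7.00)
Fill: take H (17 @ 268) → take C (20 @ 277) → take F (14 @ 148) → take B (28 @ 276) → take 20/22 of A → 182.73; 99/99 used.
Total value = 1151.73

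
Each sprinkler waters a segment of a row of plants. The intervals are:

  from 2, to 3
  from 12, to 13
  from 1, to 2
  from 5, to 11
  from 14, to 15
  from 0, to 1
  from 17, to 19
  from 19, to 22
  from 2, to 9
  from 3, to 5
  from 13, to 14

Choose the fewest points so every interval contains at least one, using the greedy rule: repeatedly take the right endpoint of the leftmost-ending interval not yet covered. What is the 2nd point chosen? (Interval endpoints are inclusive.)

Sorted: [0,1] [1,2] [2,3] [3,5] [2,9] [5,11] [12,13] [13,14] [14,15] [17,19] [19,22]
{[0,1],[1,2]} hit by 1; {[2,3],[3,5],[2,9]} hit by 3; {[5,11]} hit by 11; {[12,13],[13,14]} hit by 13; {[14,15]} hit by 15; {[17,19],[19,22]} hit by 19.
Points: 1, 3, 11, 13, 15, 19 (6 total).

3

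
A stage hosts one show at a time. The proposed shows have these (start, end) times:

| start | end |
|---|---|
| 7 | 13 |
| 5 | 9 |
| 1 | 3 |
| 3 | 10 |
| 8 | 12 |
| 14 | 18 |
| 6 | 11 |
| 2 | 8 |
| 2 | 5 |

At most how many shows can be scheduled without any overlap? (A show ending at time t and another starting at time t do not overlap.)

Greedy by earliest finish: after sorting by end time, pick each interval compatible with the last pick.
By end time: (1,3), (2,5), (2,8), (5,9), (3,10), (6,11), (8,12), (7,13), (14,18).
Pick (1,3); next start ≥ 3 → (5,9); next start ≥ 9 → (14,18).
Selected 3 shows.

3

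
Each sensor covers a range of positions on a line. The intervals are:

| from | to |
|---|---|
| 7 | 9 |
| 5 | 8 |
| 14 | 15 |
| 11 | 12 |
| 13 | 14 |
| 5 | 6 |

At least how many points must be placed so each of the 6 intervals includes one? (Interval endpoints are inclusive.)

4

Sorted: [5,6] [5,8] [7,9] [11,12] [13,14] [14,15]
{[5,6],[5,8]} hit by 6; {[7,9]} hit by 9; {[11,12]} hit by 12; {[13,14],[14,15]} hit by 14.
Points: 6, 9, 12, 14 (4 total).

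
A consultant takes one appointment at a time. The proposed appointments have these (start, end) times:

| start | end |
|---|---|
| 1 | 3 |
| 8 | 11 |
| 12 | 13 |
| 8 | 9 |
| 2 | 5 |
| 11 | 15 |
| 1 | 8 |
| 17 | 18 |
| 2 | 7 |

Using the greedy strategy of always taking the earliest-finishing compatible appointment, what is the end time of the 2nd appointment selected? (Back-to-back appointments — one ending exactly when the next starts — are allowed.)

Sorted by end: (1,3)  (2,5)  (2,7)  (1,8)  (8,9)  (8,11)  (12,13)  (11,15)  (17,18)
take (1,3); take (8,9); skip (8,11); take (12,13); skip (11,15); take (17,18).
Selected: (1,3) (8,9) (12,13) (17,18)

9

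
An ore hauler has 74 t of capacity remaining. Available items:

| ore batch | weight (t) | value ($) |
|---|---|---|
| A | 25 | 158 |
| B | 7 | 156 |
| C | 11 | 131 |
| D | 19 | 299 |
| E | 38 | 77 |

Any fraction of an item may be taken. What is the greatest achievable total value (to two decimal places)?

768.32

Ratios (sorted): B 22.29, D 15.74, C 11.91, A 6.32, E 2.03
take B (7 @ 156); take D (19 @ 299); take C (11 @ 131); take A (25 @ 158); take 12/38 of E → 24.32. Capacity used 74/74.
Total value = 768.32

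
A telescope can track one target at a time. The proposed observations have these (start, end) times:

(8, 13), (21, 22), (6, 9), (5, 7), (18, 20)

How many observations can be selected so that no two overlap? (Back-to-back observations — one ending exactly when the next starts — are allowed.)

Order by finish time; keep every interval that doesn't clash with the previous kept one.
By end time: (5,7), (6,9), (8,13), (18,20), (21,22).
Pick (5,7); next start ≥ 7 → (8,13); next start ≥ 13 → (18,20); next start ≥ 20 → (21,22).
Selected 4 observations.

4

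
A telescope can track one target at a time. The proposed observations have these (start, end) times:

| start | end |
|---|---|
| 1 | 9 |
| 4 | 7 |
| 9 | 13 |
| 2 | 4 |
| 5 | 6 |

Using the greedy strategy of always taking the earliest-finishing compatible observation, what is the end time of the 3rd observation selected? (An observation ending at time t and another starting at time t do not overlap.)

Greedy by earliest finish: after sorting by end time, pick each interval compatible with the last pick.
By end time: (2,4), (5,6), (4,7), (1,9), (9,13).
Pick (2,4); next start ≥ 4 → (5,6); next start ≥ 6 → (9,13).
Selected: (2,4) (5,6) (9,13)

13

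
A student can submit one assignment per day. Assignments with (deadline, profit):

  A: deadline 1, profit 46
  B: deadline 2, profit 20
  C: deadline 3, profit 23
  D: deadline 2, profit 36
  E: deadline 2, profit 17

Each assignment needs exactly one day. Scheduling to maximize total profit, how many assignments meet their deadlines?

3

Take jobs in profit order; each goes to the latest open slot no later than its deadline.
Profit order: A=46 D=36 C=23 B=20 E=17
Assign: A→slot 1, D→slot 2, C→slot 3, B skipped, E skipped.
Slots: [1:A] [2:D] [3:C]
3 of 5 scheduled.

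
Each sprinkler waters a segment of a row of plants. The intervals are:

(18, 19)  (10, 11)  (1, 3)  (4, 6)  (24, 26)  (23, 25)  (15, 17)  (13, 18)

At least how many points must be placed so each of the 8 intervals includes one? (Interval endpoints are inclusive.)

6

Process intervals by earliest right end; each time one isn't hit yet, stab at its right endpoint.
By right end: [1,3]  [4,6]  [10,11]  [15,17]  [13,18]  [18,19]  [23,25]  [24,26]
[1,3] uncovered → point at 3; [4,6] uncovered → point at 6; [10,11] uncovered → point at 11; [15,17] uncovered → point at 17; [18,19] uncovered → point at 19; [23,25] uncovered → point at 25.
Points: 3, 6, 11, 17, 19, 25 (6 total).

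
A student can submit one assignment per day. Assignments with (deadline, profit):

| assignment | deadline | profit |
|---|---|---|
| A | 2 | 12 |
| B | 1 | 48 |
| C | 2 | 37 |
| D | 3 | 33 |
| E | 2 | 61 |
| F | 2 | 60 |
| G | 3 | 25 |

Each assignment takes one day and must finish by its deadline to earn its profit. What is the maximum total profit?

154

Profit order: E=61 F=60 B=48 C=37 D=33 G=25 A=12
Assign: E→slot 2, F→slot 1, B skipped, C skipped, D→slot 3, G skipped, A skipped.
Slots: [1:F] [2:E] [3:D]
Profit = 60 + 61 + 33 = 154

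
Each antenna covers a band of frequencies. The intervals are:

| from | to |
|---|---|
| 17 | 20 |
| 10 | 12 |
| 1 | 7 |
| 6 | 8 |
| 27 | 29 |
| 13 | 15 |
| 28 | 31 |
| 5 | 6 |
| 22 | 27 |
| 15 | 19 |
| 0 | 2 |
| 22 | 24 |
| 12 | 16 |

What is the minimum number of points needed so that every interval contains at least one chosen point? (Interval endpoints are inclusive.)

Process intervals by earliest right end; each time one isn't hit yet, stab at its right endpoint.
Sorted: [0,2] [5,6] [1,7] [6,8] [10,12] [13,15] [12,16] [15,19] [17,20] [22,24] [22,27] [27,29] [28,31]
{[0,2]} hit by 2; {[5,6],[1,7],[6,8]} hit by 6; {[10,12]} hit by 12; {[13,15],[12,16],[15,19]} hit by 15; {[17,20]} hit by 20; {[22,24],[22,27]} hit by 24; {[27,29],[28,31]} hit by 29.
Points: 2, 6, 12, 15, 20, 24, 29 (7 total).

7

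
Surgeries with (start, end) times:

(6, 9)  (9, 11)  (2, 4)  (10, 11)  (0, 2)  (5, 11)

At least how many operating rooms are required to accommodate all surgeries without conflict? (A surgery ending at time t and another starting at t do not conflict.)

3

Count concurrent intervals with a sweep; the peak is the room count.
starts: [0, 2, 5, 6, 9, 10]
ends:   [2, 4, 9, 11, 11, 11]
s0→1 e2→0 s2→1 e4→0 s5→1 s6→2 e9→1 s9→2 s10→3  — peak 3.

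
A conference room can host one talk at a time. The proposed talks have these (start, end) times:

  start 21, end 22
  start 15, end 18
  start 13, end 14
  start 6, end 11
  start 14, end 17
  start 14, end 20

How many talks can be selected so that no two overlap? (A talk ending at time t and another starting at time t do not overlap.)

4

Order by finish time; keep every interval that doesn't clash with the previous kept one.
Sorted by end: (6,11)  (13,14)  (14,17)  (15,18)  (14,20)  (21,22)
take (6,11); take (13,14); take (14,17); skip (14,20); take (21,22).
Selected 4 talks.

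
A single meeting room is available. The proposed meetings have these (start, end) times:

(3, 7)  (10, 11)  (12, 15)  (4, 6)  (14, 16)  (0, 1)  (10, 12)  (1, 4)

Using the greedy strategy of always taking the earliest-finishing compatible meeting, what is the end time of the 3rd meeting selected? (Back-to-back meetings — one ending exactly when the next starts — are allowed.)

6

Sort by end time and greedily take each interval whose start is ≥ the last chosen end.
Sorted by end: (0,1)  (1,4)  (4,6)  (3,7)  (10,11)  (10,12)  (12,15)  (14,16)
take (0,1); take (1,4); take (4,6); take (10,11); skip (10,12); take (12,15).
Selected: (0,1) (1,4) (4,6) (10,11) (12,15)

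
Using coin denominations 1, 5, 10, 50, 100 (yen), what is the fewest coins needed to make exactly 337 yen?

9

337 − 3×100→37 − 3×10→7 − 1×5→2 − 2×1→0
Total coins = 3 + 3 + 1 + 2 = 9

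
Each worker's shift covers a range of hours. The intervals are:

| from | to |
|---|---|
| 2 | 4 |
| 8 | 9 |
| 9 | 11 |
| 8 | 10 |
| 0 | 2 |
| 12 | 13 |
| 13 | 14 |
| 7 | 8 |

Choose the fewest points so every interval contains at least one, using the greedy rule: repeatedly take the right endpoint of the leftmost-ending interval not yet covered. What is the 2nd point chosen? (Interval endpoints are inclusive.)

Sorted: [0,2] [2,4] [7,8] [8,9] [8,10] [9,11] [12,13] [13,14]
{[0,2],[2,4]} hit by 2; {[7,8],[8,9],[8,10]} hit by 8; {[9,11]} hit by 11; {[12,13],[13,14]} hit by 13.
Points: 2, 8, 11, 13 (4 total).

8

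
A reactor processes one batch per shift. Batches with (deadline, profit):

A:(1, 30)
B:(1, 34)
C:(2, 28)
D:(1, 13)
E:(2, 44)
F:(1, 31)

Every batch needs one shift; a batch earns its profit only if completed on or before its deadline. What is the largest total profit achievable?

78

Take jobs in profit order; each goes to the latest open slot no later than its deadline.
By profit: E(d2,44), B(d1,34), F(d1,31), A(d1,30), C(d2,28), D(d1,13)
E→slot 2; B→slot 1; F skipped; A skipped; C skipped; D skipped.
Profit = 34 + 44 = 78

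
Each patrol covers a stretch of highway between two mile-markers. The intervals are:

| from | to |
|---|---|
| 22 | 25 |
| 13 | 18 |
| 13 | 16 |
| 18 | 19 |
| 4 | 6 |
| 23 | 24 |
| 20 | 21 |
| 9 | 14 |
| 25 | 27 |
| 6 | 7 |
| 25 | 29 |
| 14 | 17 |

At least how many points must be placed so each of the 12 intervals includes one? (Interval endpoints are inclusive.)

6

Sort by right endpoint; whenever an interval is uncovered, place a point at its right end.
Sorted: [4,6] [6,7] [9,14] [13,16] [14,17] [13,18] [18,19] [20,21] [23,24] [22,25] [25,27] [25,29]
{[4,6],[6,7]} hit by 6; {[9,14],[13,16],[14,17],[13,18]} hit by 14; {[18,19]} hit by 19; {[20,21]} hit by 21; {[23,24],[22,25]} hit by 24; {[25,27],[25,29]} hit by 27.
Points: 6, 14, 19, 21, 24, 27 (6 total).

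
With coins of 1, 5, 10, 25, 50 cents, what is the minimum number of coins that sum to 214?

214 − 4×50→14 − 1×10→4 − 4×1→0
Total coins = 4 + 1 + 4 = 9

9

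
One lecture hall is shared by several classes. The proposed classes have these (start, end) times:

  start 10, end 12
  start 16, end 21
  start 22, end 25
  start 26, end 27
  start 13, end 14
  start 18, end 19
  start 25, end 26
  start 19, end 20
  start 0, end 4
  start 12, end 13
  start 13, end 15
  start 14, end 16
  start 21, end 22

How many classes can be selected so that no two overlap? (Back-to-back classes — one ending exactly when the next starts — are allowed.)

By end time: (0,4), (10,12), (12,13), (13,14), (13,15), (14,16), (18,19), (19,20), (16,21), (21,22), (22,25), (25,26), (26,27).
Pick (0,4); next start ≥ 4 → (10,12); next start ≥ 12 → (12,13); next start ≥ 13 → (13,14); next start ≥ 14 → (14,16); next start ≥ 16 → (18,19); next start ≥ 19 → (19,20); next start ≥ 20 → (21,22); next start ≥ 22 → (22,25); next start ≥ 25 → (25,26); next start ≥ 26 → (26,27).
Selected 11 classes.

11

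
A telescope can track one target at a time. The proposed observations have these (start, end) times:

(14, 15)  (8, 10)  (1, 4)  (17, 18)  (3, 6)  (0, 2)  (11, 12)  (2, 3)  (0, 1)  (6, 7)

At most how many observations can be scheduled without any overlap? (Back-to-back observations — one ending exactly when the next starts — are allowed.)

Greedy by earliest finish: after sorting by end time, pick each interval compatible with the last pick.
Sorted by end: (0,1)  (0,2)  (2,3)  (1,4)  (3,6)  (6,7)  (8,10)  (11,12)  (14,15)  (17,18)
take (0,1); skip (0,2); take (2,3); take (3,6); take (6,7); take (8,10); take (11,12); take (14,15); take (17,18).
Selected 8 observations.

8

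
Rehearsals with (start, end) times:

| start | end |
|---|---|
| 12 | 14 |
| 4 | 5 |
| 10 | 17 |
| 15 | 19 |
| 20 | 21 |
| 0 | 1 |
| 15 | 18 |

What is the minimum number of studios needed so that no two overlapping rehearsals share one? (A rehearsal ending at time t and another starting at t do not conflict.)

3

Count concurrent intervals with a sweep; the peak is the room count.
Events (time:±→running): 0:+→1 1:-→0 4:+→1 5:-→0 10:+→1 12:+→2 14:-→1 15:+→2 15:+→3 … peak 3.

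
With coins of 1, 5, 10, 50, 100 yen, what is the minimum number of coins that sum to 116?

4

116 − 1×100→16 − 1×10→6 − 1×5→1 − 1×1→0
Total coins = 1 + 1 + 1 + 1 = 4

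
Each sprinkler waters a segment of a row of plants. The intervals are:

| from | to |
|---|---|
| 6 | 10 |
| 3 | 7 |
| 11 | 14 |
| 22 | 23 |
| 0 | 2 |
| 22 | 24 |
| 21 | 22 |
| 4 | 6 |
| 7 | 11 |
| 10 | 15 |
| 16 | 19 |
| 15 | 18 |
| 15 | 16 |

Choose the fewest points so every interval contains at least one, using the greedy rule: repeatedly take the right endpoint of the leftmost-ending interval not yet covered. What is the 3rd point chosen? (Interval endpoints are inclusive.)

Sort by right endpoint; whenever an interval is uncovered, place a point at its right end.
By right end: [0,2]  [4,6]  [3,7]  [6,10]  [7,11]  [11,14]  [10,15]  [15,16]  [15,18]  [16,19]  [21,22]  [22,23]  [22,24]
[0,2] uncovered → point at 2; [4,6] uncovered → point at 6; [7,11] uncovered → point at 11; [15,16] uncovered → point at 16; [21,22] uncovered → point at 22.
Points: 2, 6, 11, 16, 22 (5 total).

11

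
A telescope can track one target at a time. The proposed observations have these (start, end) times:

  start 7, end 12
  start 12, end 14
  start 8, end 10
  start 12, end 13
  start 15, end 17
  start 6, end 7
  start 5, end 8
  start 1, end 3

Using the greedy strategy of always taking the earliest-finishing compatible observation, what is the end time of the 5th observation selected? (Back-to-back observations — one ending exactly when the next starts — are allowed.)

Sorted by end: (1,3)  (6,7)  (5,8)  (8,10)  (7,12)  (12,13)  (12,14)  (15,17)
take (1,3); take (6,7); take (8,10); take (12,13); skip (12,14); take (15,17).
Selected: (1,3) (6,7) (8,10) (12,13) (15,17)

17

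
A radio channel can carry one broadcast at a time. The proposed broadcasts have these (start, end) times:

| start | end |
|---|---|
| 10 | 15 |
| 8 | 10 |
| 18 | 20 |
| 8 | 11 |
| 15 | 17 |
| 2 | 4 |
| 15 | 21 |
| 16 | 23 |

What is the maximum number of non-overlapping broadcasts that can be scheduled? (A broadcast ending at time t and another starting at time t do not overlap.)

5

Sorted by end: (2,4)  (8,10)  (8,11)  (10,15)  (15,17)  (18,20)  (15,21)  (16,23)
take (2,4); take (8,10); take (10,15); take (15,17); take (18,20).
Selected 5 broadcasts.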